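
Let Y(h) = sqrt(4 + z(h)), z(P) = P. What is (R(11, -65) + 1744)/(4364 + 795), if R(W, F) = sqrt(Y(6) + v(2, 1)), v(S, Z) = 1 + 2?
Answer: 1744/5159 + sqrt(3 + sqrt(10))/5159 ≈ 0.33853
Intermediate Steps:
v(S, Z) = 3
Y(h) = sqrt(4 + h)
R(W, F) = sqrt(3 + sqrt(10)) (R(W, F) = sqrt(sqrt(4 + 6) + 3) = sqrt(sqrt(10) + 3) = sqrt(3 + sqrt(10)))
(R(11, -65) + 1744)/(4364 + 795) = (sqrt(3 + sqrt(10)) + 1744)/(4364 + 795) = (1744 + sqrt(3 + sqrt(10)))/5159 = (1744 + sqrt(3 + sqrt(10)))*(1/5159) = 1744/5159 + sqrt(3 + sqrt(10))/5159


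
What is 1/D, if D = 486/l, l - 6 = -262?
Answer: -128/243 ≈ -0.52675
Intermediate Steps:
l = -256 (l = 6 - 262 = -256)
D = -243/128 (D = 486/(-256) = 486*(-1/256) = -243/128 ≈ -1.8984)
1/D = 1/(-243/128) = -128/243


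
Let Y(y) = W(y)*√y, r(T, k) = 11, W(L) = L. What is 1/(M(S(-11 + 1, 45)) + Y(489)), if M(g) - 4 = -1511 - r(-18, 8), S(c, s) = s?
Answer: 506/38208615 + 163*√489/38208615 ≈ 0.00010758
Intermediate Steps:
Y(y) = y^(3/2) (Y(y) = y*√y = y^(3/2))
M(g) = -1518 (M(g) = 4 + (-1511 - 1*11) = 4 + (-1511 - 11) = 4 - 1522 = -1518)
1/(M(S(-11 + 1, 45)) + Y(489)) = 1/(-1518 + 489^(3/2)) = 1/(-1518 + 489*√489)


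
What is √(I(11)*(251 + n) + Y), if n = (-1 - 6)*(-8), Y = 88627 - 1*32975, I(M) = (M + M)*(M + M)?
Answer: 4*√12765 ≈ 451.93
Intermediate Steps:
I(M) = 4*M² (I(M) = (2*M)*(2*M) = 4*M²)
Y = 55652 (Y = 88627 - 32975 = 55652)
n = 56 (n = -7*(-8) = 56)
√(I(11)*(251 + n) + Y) = √((4*11²)*(251 + 56) + 55652) = √((4*121)*307 + 55652) = √(484*307 + 55652) = √(148588 + 55652) = √204240 = 4*√12765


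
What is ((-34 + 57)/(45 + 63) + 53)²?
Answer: 33028009/11664 ≈ 2831.6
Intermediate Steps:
((-34 + 57)/(45 + 63) + 53)² = (23/108 + 53)² = (5747/108)² = 33028009/11664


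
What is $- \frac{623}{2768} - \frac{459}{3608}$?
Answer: $- \frac{439787}{1248368} \approx -0.35229$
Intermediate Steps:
$- \frac{623}{2768} - \frac{459}{3608} = - \frac{439787}{1248368}$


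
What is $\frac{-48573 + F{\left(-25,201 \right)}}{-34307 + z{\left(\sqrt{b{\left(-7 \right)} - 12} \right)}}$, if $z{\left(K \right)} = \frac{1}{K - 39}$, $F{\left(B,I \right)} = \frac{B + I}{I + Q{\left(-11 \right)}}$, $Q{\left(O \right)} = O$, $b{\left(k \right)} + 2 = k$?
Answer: $\frac{244105568659251}{172414625990975} - \frac{4614347 i \sqrt{21}}{172414625990975} \approx 1.4158 - 1.2264 \cdot 10^{-7} i$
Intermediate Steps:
$b{\left(k \right)} = -2 + k$
$F{\left(B,I \right)} = \frac{B + I}{-11 + I}$ ($F{\left(B,I \right)} = \frac{B + I}{I - 11} = \frac{B + I}{-11 + I}$)
$z{\left(K \right)} = \frac{1}{-39 + K}$
$\frac{-48573 + F{\left(-25,201 \right)}}{-34307 + z{\left(\sqrt{b{\left(-7 \right)} - 12} \right)}} = \frac{-48573 + \frac{-25 + 201}{-11 + 201}}{-34307 + \frac{1}{-39 + \sqrt{\left(-2 - 7\right) - 12}}} = \frac{-48573 + \frac{1}{190} \cdot 176}{-34307 + \frac{1}{-39 + \sqrt{-9 - 12}}} = \frac{-48573 + \frac{1}{190} \cdot 176}{-34307 + \frac{1}{-39 + \sqrt{-21}}} = \frac{-48573 + \frac{88}{95}}{-34307 + \frac{1}{-39 + i \sqrt{21}}} = - \frac{4614347}{95 \left(-34307 + \frac{1}{-39 + i \sqrt{21}}\right)}$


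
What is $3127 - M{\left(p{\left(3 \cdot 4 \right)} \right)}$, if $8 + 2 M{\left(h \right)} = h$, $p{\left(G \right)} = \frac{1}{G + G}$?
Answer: $\frac{150287}{48} \approx 3131.0$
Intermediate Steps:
$p{\left(G \right)} = \frac{1}{2 G}$
$M{\left(h \right)} = -4 + \frac{h}{2}$
$3127 - M{\left(p{\left(3 \cdot 4 \right)} \right)} = 3127 - \left(-4 + \frac{\frac{1}{2} \frac{1}{3 \cdot 4}}{2}\right) = 3127 - \left(-4 + \frac{\frac{1}{2} \cdot \frac{1}{12}}{2}\right) = 3127 - \left(-4 + \frac{1}{2} \cdot \frac{1}{24}\right) = 3127 - \left(-4 + \frac{1}{48}\right) = 3127 - - \frac{191}{48} = 3127 + \frac{191}{48} = \frac{150287}{48}$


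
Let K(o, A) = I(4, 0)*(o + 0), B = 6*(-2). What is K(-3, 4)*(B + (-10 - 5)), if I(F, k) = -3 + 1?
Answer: -162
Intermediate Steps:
I(F, k) = -2
B = -12
K(o, A) = -2*o (K(o, A) = -2*(o + 0) = -2*o)
K(-3, 4)*(B + (-10 - 5)) = (-2*(-3))*(-12 + (-10 - 5)) = 6*(-12 - 15) = 6*(-27) = -162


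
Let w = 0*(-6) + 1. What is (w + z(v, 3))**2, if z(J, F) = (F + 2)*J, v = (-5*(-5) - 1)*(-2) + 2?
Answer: 52441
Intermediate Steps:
v = -46 (v = (25 - 1)*(-2) + 2 = 24*(-2) + 2 = -48 + 2 = -46)
w = 1 (w = 0 + 1 = 1)
z(J, F) = J*(2 + F) (z(J, F) = (2 + F)*J = J*(2 + F))
(w + z(v, 3))**2 = (1 - 46*(2 + 3))**2 = (1 - 46*5)**2 = (1 - 230)**2 = (-229)**2 = 52441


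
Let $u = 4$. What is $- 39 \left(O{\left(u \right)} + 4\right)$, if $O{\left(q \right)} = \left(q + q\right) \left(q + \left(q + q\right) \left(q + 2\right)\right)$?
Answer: $-16380$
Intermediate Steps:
$O{\left(q \right)} = 2 q \left(q + 2 q \left(2 + q\right)\right)$
$- 39 \left(O{\left(u \right)} + 4\right) = - 39 \left(4^{2} \left(10 + 4 \cdot 4\right) + 4\right) = - 39 \left(16 \left(10 + 16\right) + 4\right) = - 39 \left(16 \cdot 26 + 4\right) = - 39 \left(416 + 4\right) = \left(-39\right) 420 = -16380$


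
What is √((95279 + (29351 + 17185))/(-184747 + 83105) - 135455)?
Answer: 15*I*√6219613534466/101642 ≈ 368.04*I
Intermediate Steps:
√((95279 + (29351 + 17185))/(-184747 + 83105) - 135455) = √((95279 + 46536)/(-101642) - 135455) = √(141815*(-1/101642) - 135455) = √(-141815/101642 - 135455) = √(-13768058925/101642) = 15*I*√6219613534466/101642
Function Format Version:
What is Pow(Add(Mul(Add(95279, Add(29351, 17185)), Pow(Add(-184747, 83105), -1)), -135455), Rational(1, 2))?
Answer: Mul(Rational(15, 101642), I, Pow(6219613534466, Rational(1, 2))) ≈ Mul(368.04, I)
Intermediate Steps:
Pow(Add(Mul(Add(95279, Add(29351, 17185)), Pow(Add(-184747, 83105), -1)), -135455), Rational(1, 2)) = Pow(Add(Mul(Add(95279, 46536), Pow(-101642, -1)), -135455), Rational(1, 2)) = Pow(Add(Mul(141815, Rational(-1, 101642)), -135455), Rational(1, 2)) = Pow(Add(Rational(-141815, 101642), -135455), Rational(1, 2)) = Pow(Rational(-13768058925, 101642), Rational(1, 2)) = Mul(Rational(15, 101642), I, Pow(6219613534466, Rational(1, 2)))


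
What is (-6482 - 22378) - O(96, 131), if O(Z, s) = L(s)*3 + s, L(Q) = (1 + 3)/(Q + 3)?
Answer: -1942403/67 ≈ -28991.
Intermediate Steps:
L(Q) = 4/(3 + Q)
O(Z, s) = s + 12/(3 + s) (O(Z, s) = (4/(3 + s))*3 + s = 12/(3 + s) + s = s + 12/(3 + s))
(-6482 - 22378) - O(96, 131) = (-6482 - 22378) - (12 + 131*(3 + 131))/(3 + 131) = -28860 - (12 + 131*134)/134 = -28860 - (12 + 17554)/134 = -28860 - 17566/134 = -28860 - 1*8783/67 = -28860 - 8783/67 = -1942403/67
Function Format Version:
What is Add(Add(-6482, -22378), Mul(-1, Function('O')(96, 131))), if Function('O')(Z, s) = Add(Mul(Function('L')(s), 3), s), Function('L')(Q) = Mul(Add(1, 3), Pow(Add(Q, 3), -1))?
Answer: Rational(-1942403, 67) ≈ -28991.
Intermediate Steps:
Function('L')(Q) = Mul(4, Pow(Add(3, Q), -1))
Function('O')(Z, s) = Add(s, Mul(12, Pow(Add(3, s), -1))) (Function('O')(Z, s) = Add(Mul(Mul(4, Pow(Add(3, s), -1)), 3), s) = Add(Mul(12, Pow(Add(3, s), -1)), s) = Add(s, Mul(12, Pow(Add(3, s), -1))))
Add(Add(-6482, -22378), Mul(-1, Function('O')(96, 131))) = Add(Add(-6482, -22378), Mul(-1, Mul(Pow(Add(3, 131), -1), Add(12, Mul(131, Add(3, 131)))))) = Add(-28860, Mul(-1, Mul(Pow(134, -1), Add(12, Mul(131, 134))))) = Add(-28860, Mul(-1, Mul(Rational(1, 134), Add(12, 17554)))) = Add(-28860, Mul(-1, Mul(Rational(1, 134), 17566))) = Add(-28860, Mul(-1, Rational(8783, 67))) = Add(-28860, Rational(-8783, 67)) = Rational(-1942403, 67)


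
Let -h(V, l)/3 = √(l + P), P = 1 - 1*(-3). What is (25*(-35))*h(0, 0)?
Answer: 5250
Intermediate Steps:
P = 4 (P = 1 + 3 = 4)
h(V, l) = -3*√(4 + l) (h(V, l) = -3*√(l + 4) = -3*√(4 + l))
(25*(-35))*h(0, 0) = (25*(-35))*(-3*√(4 + 0)) = -(-2625)*√4 = -(-2625)*2 = -875*(-6) = 5250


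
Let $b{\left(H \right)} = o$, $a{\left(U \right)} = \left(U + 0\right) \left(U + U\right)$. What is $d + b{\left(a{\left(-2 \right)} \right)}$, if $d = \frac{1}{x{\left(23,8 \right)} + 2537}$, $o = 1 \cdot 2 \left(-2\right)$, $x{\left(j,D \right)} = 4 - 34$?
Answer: $- \frac{10027}{2507} \approx -3.9996$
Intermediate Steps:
$x{\left(j,D \right)} = -30$
$a{\left(U \right)} = 2 U^{2}$ ($a{\left(U \right)} = U 2 U = 2 U^{2}$)
$o = -4$ ($o = 2 \left(-2\right) = -4$)
$b{\left(H \right)} = -4$
$d = \frac{1}{2507}$ ($d = \frac{1}{-30 + 2537} = \frac{1}{2507} \approx 0.00039888$)
$d + b{\left(a{\left(-2 \right)} \right)} = \frac{1}{2507} - 4 = - \frac{10027}{2507}$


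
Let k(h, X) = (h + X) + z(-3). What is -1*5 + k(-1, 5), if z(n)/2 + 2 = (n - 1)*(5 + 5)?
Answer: -85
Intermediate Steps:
z(n) = -24 + 20*n (z(n) = -4 + 2*((n - 1)*(5 + 5)) = -4 + 2*((-1 + n)*10) = -4 + 2*(-10 + 10*n) = -4 + (-20 + 20*n) = -24 + 20*n)
k(h, X) = -84 + X + h (k(h, X) = (h + X) + (-24 + 20*(-3)) = (X + h) + (-24 - 60) = (X + h) - 84 = -84 + X + h)
-1*5 + k(-1, 5) = -1*5 + (-84 + 5 - 1) = -5 - 80 = -85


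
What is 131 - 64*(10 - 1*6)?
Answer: -125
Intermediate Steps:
131 - 64*(10 - 1*6) = 131 - 64*(10 - 6) = 131 - 64*4 = 131 - 256 = -125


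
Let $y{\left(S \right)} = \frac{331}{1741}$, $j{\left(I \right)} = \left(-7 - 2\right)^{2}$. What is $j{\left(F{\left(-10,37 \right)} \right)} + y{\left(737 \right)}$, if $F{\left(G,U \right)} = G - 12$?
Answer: $\frac{141352}{1741} \approx 81.19$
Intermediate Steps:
$F{\left(G,U \right)} = -12 + G$
$j{\left(I \right)} = 81$ ($j{\left(I \right)} = \left(-7 - 2\right)^{2} = \left(-9\right)^{2} = 81$)
$y{\left(S \right)} = \frac{331}{1741}$ ($y{\left(S \right)} = 331 \cdot \frac{1}{1741} = \frac{331}{1741}$)
$j{\left(F{\left(-10,37 \right)} \right)} + y{\left(737 \right)} = 81 + \frac{331}{1741} = \frac{141352}{1741}$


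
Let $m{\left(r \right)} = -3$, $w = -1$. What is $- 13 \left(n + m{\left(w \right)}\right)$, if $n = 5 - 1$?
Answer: $-13$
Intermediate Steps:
$n = 4$
$- 13 \left(n + m{\left(w \right)}\right) = - 13 \left(4 - 3\right) = \left(-13\right) 1 = -13$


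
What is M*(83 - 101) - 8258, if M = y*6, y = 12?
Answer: -9554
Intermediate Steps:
M = 72 (M = 12*6 = 72)
M*(83 - 101) - 8258 = 72*(83 - 101) - 8258 = 72*(-18) - 8258 = -1296 - 8258 = -9554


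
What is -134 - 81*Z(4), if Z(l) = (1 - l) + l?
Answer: -215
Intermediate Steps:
Z(l) = 1
-134 - 81*Z(4) = -134 - 81*1 = -134 - 81 = -215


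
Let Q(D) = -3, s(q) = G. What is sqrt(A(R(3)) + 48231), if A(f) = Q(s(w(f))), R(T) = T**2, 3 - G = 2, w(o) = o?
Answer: 2*sqrt(12057) ≈ 219.61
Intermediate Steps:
G = 1 (G = 3 - 1*2 = 3 - 2 = 1)
s(q) = 1
A(f) = -3
sqrt(A(R(3)) + 48231) = sqrt(-3 + 48231) = sqrt(48228) = 2*sqrt(12057)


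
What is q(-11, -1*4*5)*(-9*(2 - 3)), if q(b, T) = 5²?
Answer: 225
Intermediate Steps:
q(b, T) = 25
q(-11, -1*4*5)*(-9*(2 - 3)) = 25*(-9*(2 - 3)) = 25*(-9*(-1)) = 25*9 = 225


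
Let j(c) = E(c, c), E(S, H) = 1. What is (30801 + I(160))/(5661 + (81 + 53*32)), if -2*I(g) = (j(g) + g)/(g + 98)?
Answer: 15893155/3838008 ≈ 4.1410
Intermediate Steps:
j(c) = 1
I(g) = -(1 + g)/(2*(98 + g)) (I(g) = -(1 + g)/(2*(g + 98)) = -(1 + g)/(2*(98 + g)))
(30801 + I(160))/(5661 + (81 + 53*32)) = (30801 + (-1 - 1*160)/(2*(98 + 160)))/(5661 + (81 + 53*32)) = (30801 + (1/2)*(-1 - 160)/258)/(5661 + (81 + 1696)) = (30801 + (1/2)*(1/258)*(-161))/(5661 + 1777) = (30801 - 161/516)/7438 = (15893155/516)*(1/7438) = 15893155/3838008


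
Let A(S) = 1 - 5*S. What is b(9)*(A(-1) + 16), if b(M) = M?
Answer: 198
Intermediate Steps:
b(9)*(A(-1) + 16) = 9*((1 - 5*(-1)) + 16) = 9*((1 + 5) + 16) = 9*(6 + 16) = 9*22 = 198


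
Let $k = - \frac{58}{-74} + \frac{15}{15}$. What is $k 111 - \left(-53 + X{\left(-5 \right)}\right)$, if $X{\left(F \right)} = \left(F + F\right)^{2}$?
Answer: $151$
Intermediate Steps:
$X{\left(F \right)} = 4 F^{2}$ ($X{\left(F \right)} = \left(2 F\right)^{2} = 4 F^{2}$)
$k = \frac{66}{37}$ ($k = \left(-58\right) \left(- \frac{1}{74}\right) + 15 \cdot \frac{1}{15} = \frac{29}{37} + 1 = \frac{66}{37} \approx 1.7838$)
$k 111 - \left(-53 + X{\left(-5 \right)}\right) = \frac{66}{37} \cdot 111 + \left(53 - 4 \left(-5\right)^{2}\right) = 198 + \left(53 - 4 \cdot 25\right) = 198 + \left(53 - 100\right) = 198 - 47 = 151$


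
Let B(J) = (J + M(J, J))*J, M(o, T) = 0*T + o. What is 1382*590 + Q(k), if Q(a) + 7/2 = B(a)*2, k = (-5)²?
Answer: 1635753/2 ≈ 8.1788e+5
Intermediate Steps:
M(o, T) = o (M(o, T) = 0 + o = o)
B(J) = 2*J² (B(J) = (J + J)*J = (2*J)*J = 2*J²)
k = 25
Q(a) = -7/2 + 4*a² (Q(a) = -7/2 + (2*a²)*2 = -7/2 + 4*a²)
1382*590 + Q(k) = 1382*590 + (-7/2 + 4*25²) = 815380 + (-7/2 + 4*625) = 815380 + (-7/2 + 2500) = 815380 + 4993/2 = 1635753/2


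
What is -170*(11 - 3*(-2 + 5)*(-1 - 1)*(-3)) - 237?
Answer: 7073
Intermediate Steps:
-170*(11 - 3*(-2 + 5)*(-1 - 1)*(-3)) - 237 = -170*(11 - 3*3*(-2)*(-3)) - 237 = -170*(11 - (-18)*(-3)) - 237 = -170*(11 - 3*18) - 237 = -170*(11 - 54) - 237 = -170*(-43) - 237 = 7310 - 237 = 7073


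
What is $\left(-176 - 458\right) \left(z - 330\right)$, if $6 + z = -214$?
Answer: $348700$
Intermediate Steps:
$z = -220$ ($z = -6 - 214 = -220$)
$\left(-176 - 458\right) \left(z - 330\right) = \left(-176 - 458\right) \left(-220 - 330\right) = \left(-634\right) \left(-550\right) = 348700$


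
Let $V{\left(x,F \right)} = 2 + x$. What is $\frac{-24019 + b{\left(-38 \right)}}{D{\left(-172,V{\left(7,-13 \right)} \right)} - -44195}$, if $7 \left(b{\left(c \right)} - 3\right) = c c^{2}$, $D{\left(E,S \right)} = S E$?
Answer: $- \frac{222984}{298529} \approx -0.74694$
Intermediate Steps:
$D{\left(E,S \right)} = E S$
$b{\left(c \right)} = 3 + \frac{c^{3}}{7}$ ($b{\left(c \right)} = 3 + \frac{c c^{2}}{7} = 3 + \frac{c^{3}}{7}$)
$\frac{-24019 + b{\left(-38 \right)}}{D{\left(-172,V{\left(7,-13 \right)} \right)} - -44195} = \frac{-24019 + \left(3 + \frac{\left(-38\right)^{3}}{7}\right)}{- 172 \left(2 + 7\right) - -44195} = \frac{-24019 + \left(3 + \frac{1}{7} \left(-54872\right)\right)}{\left(-172\right) 9 + 44195} = \frac{-24019 + \left(3 - \frac{54872}{7}\right)}{-1548 + 44195} = \frac{-24019 - \frac{54851}{7}}{42647} = \left(- \frac{222984}{7}\right) \frac{1}{42647} = - \frac{222984}{298529}$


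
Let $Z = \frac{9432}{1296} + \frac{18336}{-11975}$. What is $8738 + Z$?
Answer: $\frac{1884714577}{215550} \approx 8743.8$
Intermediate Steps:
$Z = \frac{1238677}{215550}$ ($Z = 9432 \cdot \frac{1}{1296} + 18336 \left(- \frac{1}{11975}\right) = \frac{131}{18} - \frac{18336}{11975} = \frac{1238677}{215550} \approx 5.7466$)
$8738 + Z = 8738 + \frac{1238677}{215550} = \frac{1884714577}{215550}$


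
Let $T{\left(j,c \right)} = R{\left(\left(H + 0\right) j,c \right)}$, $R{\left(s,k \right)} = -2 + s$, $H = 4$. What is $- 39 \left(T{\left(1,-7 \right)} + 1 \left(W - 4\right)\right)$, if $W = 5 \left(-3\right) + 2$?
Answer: $585$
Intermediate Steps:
$W = -13$ ($W = -15 + 2 = -13$)
$T{\left(j,c \right)} = -2 + 4 j$ ($T{\left(j,c \right)} = -2 + \left(4 + 0\right) j = -2 + 4 j$)
$- 39 \left(T{\left(1,-7 \right)} + 1 \left(W - 4\right)\right) = - 39 \left(\left(-2 + 4 \cdot 1\right) + 1 \left(-13 - 4\right)\right) = - 39 \left(\left(-2 + 4\right) + 1 \left(-17\right)\right) = - 39 \left(2 - 17\right) = \left(-39\right) \left(-15\right) = 585$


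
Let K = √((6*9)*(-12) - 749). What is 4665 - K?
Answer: 4665 - I*√1397 ≈ 4665.0 - 37.376*I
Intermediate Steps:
K = I*√1397 (K = √(54*(-12) - 749) = √(-648 - 749) = √(-1397) = I*√1397 ≈ 37.376*I)
4665 - K = 4665 - I*√1397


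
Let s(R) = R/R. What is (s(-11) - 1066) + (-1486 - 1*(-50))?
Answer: -2501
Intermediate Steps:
s(R) = 1
(s(-11) - 1066) + (-1486 - 1*(-50)) = (1 - 1066) + (-1486 - 1*(-50)) = -1065 + (-1486 + 50) = -1065 - 1436 = -2501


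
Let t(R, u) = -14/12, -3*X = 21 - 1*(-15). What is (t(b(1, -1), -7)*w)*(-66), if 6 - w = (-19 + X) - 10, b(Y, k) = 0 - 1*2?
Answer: 3619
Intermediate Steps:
X = -12 (X = -(21 - 1*(-15))/3 = -(21 + 15)/3 = -1/3*36 = -12)
b(Y, k) = -2 (b(Y, k) = 0 - 2 = -2)
t(R, u) = -7/6 (t(R, u) = -14*1/12 = -7/6)
w = 47 (w = 6 - ((-19 - 12) - 10) = 6 - (-31 - 10) = 6 - 1*(-41) = 6 + 41 = 47)
(t(b(1, -1), -7)*w)*(-66) = -7/6*47*(-66) = -329/6*(-66) = 3619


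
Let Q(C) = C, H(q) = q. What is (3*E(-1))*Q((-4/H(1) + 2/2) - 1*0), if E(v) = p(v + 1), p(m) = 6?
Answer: -54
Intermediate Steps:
E(v) = 6
(3*E(-1))*Q((-4/H(1) + 2/2) - 1*0) = (3*6)*((-4/1 + 2/2) - 1*0) = 18*((-4*1 + 2*(1/2)) + 0) = 18*((-4 + 1) + 0) = 18*(-3 + 0) = 18*(-3) = -54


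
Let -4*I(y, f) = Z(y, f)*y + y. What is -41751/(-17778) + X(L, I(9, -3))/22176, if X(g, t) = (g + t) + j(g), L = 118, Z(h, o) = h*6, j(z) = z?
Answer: 618577171/262829952 ≈ 2.3535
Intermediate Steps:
Z(h, o) = 6*h
I(y, f) = -3*y²/2 - y/4 (I(y, f) = -((6*y)*y + y)/4 = -(6*y² + y)/4 = -(y + 6*y²)/4 = -3*y²/2 - y/4)
X(g, t) = t + 2*g (X(g, t) = (g + t) + g = t + 2*g)
-41751/(-17778) + X(L, I(9, -3))/22176 = -41751/(-17778) + (-¼*9*(1 + 6*9) + 2*118)/22176 = -41751*(-1/17778) + (-¼*9*(1 + 54) + 236)*(1/22176) = 13917/5926 + (-¼*9*55 + 236)*(1/22176) = 13917/5926 + (-495/4 + 236)*(1/22176) = 13917/5926 + (449/4)*(1/22176) = 13917/5926 + 449/88704 = 618577171/262829952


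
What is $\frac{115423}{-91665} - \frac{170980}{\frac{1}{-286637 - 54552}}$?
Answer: $\frac{763916404889411}{13095} \approx 5.8336 \cdot 10^{10}$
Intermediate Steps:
$\frac{115423}{-91665} - \frac{170980}{\frac{1}{-286637 - 54552}} = 115423 \left(- \frac{1}{91665}\right) - \frac{170980}{\frac{1}{-341189}} = - \frac{16489}{13095} - \frac{170980}{- \frac{1}{341189}} = - \frac{16489}{13095} - -58336495220 = - \frac{16489}{13095} + 58336495220 = \frac{763916404889411}{13095}$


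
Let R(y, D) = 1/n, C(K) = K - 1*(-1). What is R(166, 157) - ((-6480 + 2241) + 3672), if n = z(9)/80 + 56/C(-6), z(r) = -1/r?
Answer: 914427/1613 ≈ 566.91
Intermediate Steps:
C(K) = 1 + K (C(K) = K + 1 = 1 + K)
n = -1613/144 (n = -1/9/80 + 56/(1 - 6) = -1*⅑*(1/80) + 56/(-5) = -⅑*1/80 + 56*(-⅕) = -1/720 - 56/5 = -1613/144 ≈ -11.201)
R(y, D) = -144/1613 (R(y, D) = 1/(-1613/144) = -144/1613)
R(166, 157) - ((-6480 + 2241) + 3672) = -144/1613 - ((-6480 + 2241) + 3672) = -144/1613 - (-4239 + 3672) = -144/1613 - 1*(-567) = -144/1613 + 567 = 914427/1613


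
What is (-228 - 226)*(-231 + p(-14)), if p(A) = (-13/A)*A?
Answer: 110776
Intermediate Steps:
p(A) = -13
(-228 - 226)*(-231 + p(-14)) = (-228 - 226)*(-231 - 13) = -454*(-244) = 110776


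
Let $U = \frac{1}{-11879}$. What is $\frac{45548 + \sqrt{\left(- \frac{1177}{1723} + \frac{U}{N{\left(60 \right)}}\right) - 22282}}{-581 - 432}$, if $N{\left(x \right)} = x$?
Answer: $- \frac{45548}{1013} - \frac{i \sqrt{8401180450659144994965}}{622007841630} \approx -44.964 - 0.14736 i$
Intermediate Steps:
$U = - \frac{1}{11879} \approx -8.4182 \cdot 10^{-5}$
$\frac{45548 + \sqrt{\left(- \frac{1177}{1723} + \frac{U}{N{\left(60 \right)}}\right) - 22282}}{-581 - 432} = \frac{45548 + \sqrt{\left(- \frac{1177}{1723} - \frac{1}{11879 \cdot 60}\right) - 22282}}{-581 - 432} = \frac{45548 + \sqrt{\left(\left(-1177\right) \frac{1}{1723} - \frac{1}{712740}\right) - 22282}}{-1013} = \left(45548 + \sqrt{\left(- \frac{1177}{1723} - \frac{1}{712740}\right) - 22282}\right) \left(- \frac{1}{1013}\right) = \left(45548 + \sqrt{- \frac{838896703}{1228051020} - 22282}\right) \left(- \frac{1}{1013}\right) = \left(45548 + \sqrt{- \frac{27364271724343}{1228051020}}\right) \left(- \frac{1}{1013}\right) = \left(45548 + \frac{i \sqrt{8401180450659144994965}}{614025510}\right) \left(- \frac{1}{1013}\right) = - \frac{45548}{1013} - \frac{i \sqrt{8401180450659144994965}}{622007841630}$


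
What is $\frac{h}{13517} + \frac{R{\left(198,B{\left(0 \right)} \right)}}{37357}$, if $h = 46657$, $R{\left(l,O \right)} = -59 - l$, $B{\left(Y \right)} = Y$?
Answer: $\frac{1739491680}{504954569} \approx 3.4448$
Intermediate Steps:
$\frac{h}{13517} + \frac{R{\left(198,B{\left(0 \right)} \right)}}{37357} = \frac{46657}{13517} + \frac{-59 - 198}{37357} = 46657 \cdot \frac{1}{13517} + \left(-59 - 198\right) \frac{1}{37357} = \frac{46657}{13517} - \frac{257}{37357} = \frac{1739491680}{504954569}$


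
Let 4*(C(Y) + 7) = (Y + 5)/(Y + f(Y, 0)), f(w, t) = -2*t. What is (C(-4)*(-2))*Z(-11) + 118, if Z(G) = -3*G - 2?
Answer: 4447/8 ≈ 555.88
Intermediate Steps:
C(Y) = -7 + (5 + Y)/(4*Y) (C(Y) = -7 + ((Y + 5)/(Y - 2*0))/4 = -7 + ((5 + Y)/(Y + 0))/4 = -7 + ((5 + Y)/Y)/4 = -7 + (5 + Y)/(4*Y))
Z(G) = -2 - 3*G
(C(-4)*(-2))*Z(-11) + 118 = (((¼)*(5 - 27*(-4))/(-4))*(-2))*(-2 - 3*(-11)) + 118 = (((¼)*(-¼)*(5 + 108))*(-2))*(-2 + 33) + 118 = (((¼)*(-¼)*113)*(-2))*31 + 118 = -113/16*(-2)*31 + 118 = (113/8)*31 + 118 = 3503/8 + 118 = 4447/8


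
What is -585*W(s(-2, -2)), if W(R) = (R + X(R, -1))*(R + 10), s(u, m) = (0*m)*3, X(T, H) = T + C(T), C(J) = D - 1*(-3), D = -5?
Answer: 11700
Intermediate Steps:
C(J) = -2 (C(J) = -5 - 1*(-3) = -5 + 3 = -2)
X(T, H) = -2 + T (X(T, H) = T - 2 = -2 + T)
s(u, m) = 0 (s(u, m) = 0*3 = 0)
W(R) = (-2 + 2*R)*(10 + R) (W(R) = (R + (-2 + R))*(R + 10) = (-2 + 2*R)*(10 + R))
-585*W(s(-2, -2)) = -585*(-20 + 2*0**2 + 18*0) = -585*(-20 + 2*0 + 0) = -585*(-20 + 0 + 0) = -585*(-20) = 11700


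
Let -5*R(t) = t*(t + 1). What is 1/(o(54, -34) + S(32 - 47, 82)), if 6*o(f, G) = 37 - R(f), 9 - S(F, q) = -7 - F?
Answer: 6/637 ≈ 0.0094192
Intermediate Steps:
R(t) = -t*(1 + t)/5 (R(t) = -t*(t + 1)/5 = -t*(1 + t)/5)
S(F, q) = 16 + F (S(F, q) = 9 - (-7 - F) = 9 + (7 + F) = 16 + F)
o(f, G) = 37/6 + f*(1 + f)/30 (o(f, G) = (37 - (-1)*f*(1 + f)/5)/6 = (37 + f*(1 + f)/5)/6 = 37/6 + f*(1 + f)/30)
1/(o(54, -34) + S(32 - 47, 82)) = 1/((37/6 + (1/30)*54*(1 + 54)) + (16 + (32 - 47))) = 1/((37/6 + (1/30)*54*55) + (16 - 15)) = 1/((37/6 + 99) + 1) = 1/(631/6 + 1) = 1/(637/6) = 6/637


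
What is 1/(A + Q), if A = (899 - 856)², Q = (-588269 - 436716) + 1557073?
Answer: 1/533937 ≈ 1.8729e-6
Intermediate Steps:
Q = 532088 (Q = -1024985 + 1557073 = 532088)
A = 1849 (A = 43² = 1849)
1/(A + Q) = 1/(1849 + 532088) = 1/533937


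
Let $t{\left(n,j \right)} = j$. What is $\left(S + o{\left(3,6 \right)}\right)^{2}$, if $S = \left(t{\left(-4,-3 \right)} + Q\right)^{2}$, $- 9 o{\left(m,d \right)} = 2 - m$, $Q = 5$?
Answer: $\frac{1369}{81} \approx 16.901$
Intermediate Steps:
$o{\left(m,d \right)} = - \frac{2}{9} + \frac{m}{9}$ ($o{\left(m,d \right)} = - \frac{2 - m}{9} = - \frac{2}{9} + \frac{m}{9}$)
$S = 4$ ($S = \left(-3 + 5\right)^{2} = 2^{2} = 4$)
$\left(S + o{\left(3,6 \right)}\right)^{2} = \left(4 + \left(- \frac{2}{9} + \frac{1}{9} \cdot 3\right)\right)^{2} = \left(4 + \left(- \frac{2}{9} + \frac{1}{3}\right)\right)^{2} = \left(4 + \frac{1}{9}\right)^{2} = \left(\frac{37}{9}\right)^{2} = \frac{1369}{81}$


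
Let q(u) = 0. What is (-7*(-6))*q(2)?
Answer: 0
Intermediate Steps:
(-7*(-6))*q(2) = -7*(-6)*0 = 42*0 = 0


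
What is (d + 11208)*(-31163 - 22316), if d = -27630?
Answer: 878232138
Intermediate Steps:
(d + 11208)*(-31163 - 22316) = (-27630 + 11208)*(-31163 - 22316) = -16422*(-53479) = 878232138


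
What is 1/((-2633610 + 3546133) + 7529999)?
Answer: 1/8442522 ≈ 1.1845e-7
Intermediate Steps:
1/((-2633610 + 3546133) + 7529999) = 1/(912523 + 7529999) = 1/8442522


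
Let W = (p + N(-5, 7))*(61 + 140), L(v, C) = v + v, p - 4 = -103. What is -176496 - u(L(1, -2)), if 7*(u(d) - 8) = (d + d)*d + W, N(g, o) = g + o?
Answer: -1216039/7 ≈ -1.7372e+5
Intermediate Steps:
p = -99 (p = 4 - 103 = -99)
L(v, C) = 2*v
W = -19497 (W = (-99 + (-5 + 7))*(61 + 140) = (-99 + 2)*201 = -97*201 = -19497)
u(d) = -19441/7 + 2*d**2/7 (u(d) = 8 + ((d + d)*d - 19497)/7 = 8 + ((2*d)*d - 19497)/7 = 8 + (2*d**2 - 19497)/7 = 8 + (-19497 + 2*d**2)/7 = 8 + (-19497/7 + 2*d**2/7) = -19441/7 + 2*d**2/7)
-176496 - u(L(1, -2)) = -176496 - (-19441/7 + 2*(2*1)**2/7) = -176496 - (-19441/7 + (2/7)*2**2) = -176496 - (-19441/7 + (2/7)*4) = -176496 - (-19441/7 + 8/7) = -176496 - 1*(-19433/7) = -176496 + 19433/7 = -1216039/7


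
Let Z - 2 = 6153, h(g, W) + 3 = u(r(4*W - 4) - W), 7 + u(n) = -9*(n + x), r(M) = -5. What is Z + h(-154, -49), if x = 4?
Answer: 5713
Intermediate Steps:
u(n) = -43 - 9*n (u(n) = -7 - 9*(n + 4) = -7 - 9*(4 + n) = -7 + (-36 - 9*n) = -43 - 9*n)
h(g, W) = -1 + 9*W (h(g, W) = -3 + (-43 - 9*(-5 - W)) = -3 + (-43 + (45 + 9*W)) = -3 + (2 + 9*W) = -1 + 9*W)
Z = 6155 (Z = 2 + 6153 = 6155)
Z + h(-154, -49) = 6155 + (-1 + 9*(-49)) = 6155 + (-1 - 441) = 6155 - 442 = 5713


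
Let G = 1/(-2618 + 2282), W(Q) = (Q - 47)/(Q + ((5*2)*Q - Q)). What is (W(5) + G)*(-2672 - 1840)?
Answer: 665614/175 ≈ 3803.5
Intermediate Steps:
W(Q) = (-47 + Q)/(10*Q) (W(Q) = (-47 + Q)/(Q + (10*Q - Q)) = (-47 + Q)/(Q + 9*Q) = (-47 + Q)/((10*Q)) = (-47 + Q)*(1/(10*Q)) = (-47 + Q)/(10*Q))
G = -1/336 (G = 1/(-336) = -1/336 ≈ -0.0029762)
(W(5) + G)*(-2672 - 1840) = ((⅒)*(-47 + 5)/5 - 1/336)*(-2672 - 1840) = ((⅒)*(⅕)*(-42) - 1/336)*(-4512) = (-21/25 - 1/336)*(-4512) = -7081/8400*(-4512) = 665614/175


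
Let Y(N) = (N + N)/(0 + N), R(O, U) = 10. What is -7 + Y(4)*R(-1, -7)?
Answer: 13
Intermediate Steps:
Y(N) = 2 (Y(N) = (2*N)/N = 2)
-7 + Y(4)*R(-1, -7) = -7 + 2*10 = -7 + 20 = 13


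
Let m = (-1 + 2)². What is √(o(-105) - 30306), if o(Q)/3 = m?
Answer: 3*I*√3367 ≈ 174.08*I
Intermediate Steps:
m = 1 (m = 1² = 1)
o(Q) = 3 (o(Q) = 3*1 = 3)
√(o(-105) - 30306) = √(3 - 30306) = √(-30303) = 3*I*√3367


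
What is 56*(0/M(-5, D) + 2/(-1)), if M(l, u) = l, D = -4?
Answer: -112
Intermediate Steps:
56*(0/M(-5, D) + 2/(-1)) = 56*(0/(-5) + 2/(-1)) = 56*(0*(-⅕) + 2*(-1)) = 56*(0 - 2) = 56*(-2) = -112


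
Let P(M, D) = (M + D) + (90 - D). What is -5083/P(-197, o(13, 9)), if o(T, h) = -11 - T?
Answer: 5083/107 ≈ 47.505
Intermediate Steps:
P(M, D) = 90 + M (P(M, D) = (D + M) + (90 - D) = 90 + M)
-5083/P(-197, o(13, 9)) = -5083/(90 - 197) = -5083/(-107) = -5083*(-1/107) = 5083/107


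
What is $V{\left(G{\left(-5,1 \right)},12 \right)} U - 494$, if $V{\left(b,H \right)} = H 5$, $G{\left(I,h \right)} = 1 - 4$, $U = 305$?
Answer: $17806$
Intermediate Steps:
$G{\left(I,h \right)} = -3$ ($G{\left(I,h \right)} = 1 - 4 = -3$)
$V{\left(b,H \right)} = 5 H$
$V{\left(G{\left(-5,1 \right)},12 \right)} U - 494 = 5 \cdot 12 \cdot 305 - 494 = 60 \cdot 305 - 494 = 18300 - 494 = 17806$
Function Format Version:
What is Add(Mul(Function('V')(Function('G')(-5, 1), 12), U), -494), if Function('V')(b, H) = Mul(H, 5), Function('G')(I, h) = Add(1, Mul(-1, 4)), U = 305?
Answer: 17806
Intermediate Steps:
Function('G')(I, h) = -3 (Function('G')(I, h) = Add(1, -4) = -3)
Function('V')(b, H) = Mul(5, H)
Add(Mul(Function('V')(Function('G')(-5, 1), 12), U), -494) = Add(Mul(Mul(5, 12), 305), -494) = Add(Mul(60, 305), -494) = Add(18300, -494) = 17806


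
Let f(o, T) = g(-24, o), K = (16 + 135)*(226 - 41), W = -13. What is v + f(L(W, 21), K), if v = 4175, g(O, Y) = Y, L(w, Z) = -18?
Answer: 4157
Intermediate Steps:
K = 27935 (K = 151*185 = 27935)
f(o, T) = o
v + f(L(W, 21), K) = 4175 - 18 = 4157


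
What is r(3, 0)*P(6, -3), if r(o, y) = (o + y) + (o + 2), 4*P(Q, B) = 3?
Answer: 6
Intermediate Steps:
P(Q, B) = 3/4 (P(Q, B) = (1/4)*3 = 3/4)
r(o, y) = 2 + y + 2*o (r(o, y) = (o + y) + (2 + o) = 2 + y + 2*o)
r(3, 0)*P(6, -3) = (2 + 0 + 2*3)*(3/4) = (2 + 0 + 6)*(3/4) = 8*(3/4) = 6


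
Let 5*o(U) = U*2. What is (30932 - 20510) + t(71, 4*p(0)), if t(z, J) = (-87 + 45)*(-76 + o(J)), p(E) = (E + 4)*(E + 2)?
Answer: 65382/5 ≈ 13076.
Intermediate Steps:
p(E) = (2 + E)*(4 + E) (p(E) = (4 + E)*(2 + E) = (2 + E)*(4 + E))
o(U) = 2*U/5 (o(U) = (U*2)/5 = (2*U)/5 = 2*U/5)
t(z, J) = 3192 - 84*J/5 (t(z, J) = (-87 + 45)*(-76 + 2*J/5) = -42*(-76 + 2*J/5) = 3192 - 84*J/5)
(30932 - 20510) + t(71, 4*p(0)) = (30932 - 20510) + (3192 - 336*(8 + 0² + 6*0)/5) = 10422 + (3192 - 336*(8 + 0 + 0)/5) = 10422 + (3192 - 336*8/5) = 10422 + (3192 - 84/5*32) = 10422 + (3192 - 2688/5) = 10422 + 13272/5 = 65382/5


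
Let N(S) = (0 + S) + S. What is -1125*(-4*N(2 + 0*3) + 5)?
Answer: 12375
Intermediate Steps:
N(S) = 2*S (N(S) = S + S = 2*S)
-1125*(-4*N(2 + 0*3) + 5) = -1125*(-8*(2 + 0*3) + 5) = -1125*(-8*(2 + 0) + 5) = -1125*(-8*2 + 5) = -1125*(-4*4 + 5) = -1125*(-16 + 5) = -1125*(-11) = 12375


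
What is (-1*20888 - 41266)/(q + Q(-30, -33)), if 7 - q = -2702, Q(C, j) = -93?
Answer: -10359/436 ≈ -23.759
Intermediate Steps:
q = 2709 (q = 7 - 1*(-2702) = 7 + 2702 = 2709)
(-1*20888 - 41266)/(q + Q(-30, -33)) = (-1*20888 - 41266)/(2709 - 93) = (-20888 - 41266)/2616 = -62154*1/2616 = -10359/436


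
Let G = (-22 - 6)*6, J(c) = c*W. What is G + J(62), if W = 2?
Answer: -44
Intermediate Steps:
J(c) = 2*c (J(c) = c*2 = 2*c)
G = -168 (G = -28*6 = -168)
G + J(62) = -168 + 2*62 = -168 + 124 = -44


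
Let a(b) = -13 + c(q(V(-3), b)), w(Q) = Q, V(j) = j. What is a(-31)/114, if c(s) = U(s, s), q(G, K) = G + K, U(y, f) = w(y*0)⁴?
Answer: -13/114 ≈ -0.11404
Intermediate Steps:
U(y, f) = 0 (U(y, f) = (y*0)⁴ = 0⁴ = 0)
c(s) = 0
a(b) = -13 (a(b) = -13 + 0 = -13)
a(-31)/114 = -13/114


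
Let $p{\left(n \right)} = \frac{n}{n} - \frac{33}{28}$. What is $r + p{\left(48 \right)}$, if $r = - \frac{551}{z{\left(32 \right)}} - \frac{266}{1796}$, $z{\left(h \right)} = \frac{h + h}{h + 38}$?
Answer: $- \frac{60645611}{100576} \approx -602.98$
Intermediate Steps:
$z{\left(h \right)} = \frac{2 h}{38 + h}$
$p{\left(n \right)} = - \frac{5}{28}$ ($p{\left(n \right)} = 1 - \frac{33}{28} = - \frac{5}{28}$)
$r = - \frac{8661093}{14368}$ ($r = - \frac{551}{2 \cdot 32 \frac{1}{38 + 32}} - \frac{266}{1796} = - \frac{551}{2 \cdot 32 \cdot \frac{1}{70}} - \frac{133}{898} = - \frac{551}{\frac{32}{35}} - \frac{133}{898} = \left(-551\right) \frac{35}{32} - \frac{133}{898} = - \frac{19285}{32} - \frac{133}{898} = - \frac{8661093}{14368} \approx -602.8$)
$r + p{\left(48 \right)} = - \frac{8661093}{14368} - \frac{5}{28} = - \frac{60645611}{100576}$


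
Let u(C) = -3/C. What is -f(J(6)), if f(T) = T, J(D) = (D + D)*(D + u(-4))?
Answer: -81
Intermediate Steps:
J(D) = 2*D*(3/4 + D) (J(D) = (D + D)*(D - 3/(-4)) = (2*D)*(D - 3*(-1/4)) = (2*D)*(D + 3/4) = (2*D)*(3/4 + D) = 2*D*(3/4 + D))
-f(J(6)) = -6*(3 + 4*6)/2 = -6*(3 + 24)/2 = -6*27/2 = -1*81 = -81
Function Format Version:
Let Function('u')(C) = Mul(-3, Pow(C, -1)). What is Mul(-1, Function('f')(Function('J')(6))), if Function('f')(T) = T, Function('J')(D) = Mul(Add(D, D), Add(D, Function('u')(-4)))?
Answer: -81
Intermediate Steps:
Function('J')(D) = Mul(2, D, Add(Rational(3, 4), D)) (Function('J')(D) = Mul(Add(D, D), Add(D, Mul(-3, Pow(-4, -1)))) = Mul(Mul(2, D), Add(D, Mul(-3, Rational(-1, 4)))) = Mul(Mul(2, D), Add(D, Rational(3, 4))) = Mul(Mul(2, D), Add(Rational(3, 4), D)) = Mul(2, D, Add(Rational(3, 4), D)))
Mul(-1, Function('f')(Function('J')(6))) = Mul(-1, Mul(Rational(1, 2), 6, Add(3, Mul(4, 6)))) = Mul(-1, Mul(Rational(1, 2), 6, Add(3, 24))) = Mul(-1, Mul(Rational(1, 2), 6, 27)) = Mul(-1, 81) = -81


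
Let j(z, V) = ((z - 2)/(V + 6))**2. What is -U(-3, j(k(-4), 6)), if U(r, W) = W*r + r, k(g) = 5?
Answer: 51/16 ≈ 3.1875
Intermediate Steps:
j(z, V) = (-2 + z)**2/(6 + V)**2 (j(z, V) = ((-2 + z)/(6 + V))**2 = (-2 + z)**2/(6 + V)**2)
U(r, W) = r + W*r
-U(-3, j(k(-4), 6)) = -(-3)*(1 + (-2 + 5)**2/(6 + 6)**2) = -(-3)*(1 + 3**2/12**2) = -(-3)*(1 + 9*(1/144)) = -(-3)*(1 + 1/16) = -(-3)*17/16 = -1*(-51/16) = 51/16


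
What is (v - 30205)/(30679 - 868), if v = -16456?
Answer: -46661/29811 ≈ -1.5652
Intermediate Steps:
(v - 30205)/(30679 - 868) = (-16456 - 30205)/(30679 - 868) = -46661/29811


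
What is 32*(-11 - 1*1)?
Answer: -384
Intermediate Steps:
32*(-11 - 1*1) = 32*(-11 - 1) = 32*(-12) = -384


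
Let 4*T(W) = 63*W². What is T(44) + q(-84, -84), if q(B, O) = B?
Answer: 30408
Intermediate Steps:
T(W) = 63*W²/4 (T(W) = (63*W²)/4 = 63*W²/4)
T(44) + q(-84, -84) = (63/4)*44² - 84 = (63/4)*1936 - 84 = 30492 - 84 = 30408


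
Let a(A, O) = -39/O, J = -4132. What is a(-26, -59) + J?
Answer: -243749/59 ≈ -4131.3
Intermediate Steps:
a(-26, -59) + J = -39/(-59) - 4132 = -39*(-1/59) - 4132 = 39/59 - 4132 = -243749/59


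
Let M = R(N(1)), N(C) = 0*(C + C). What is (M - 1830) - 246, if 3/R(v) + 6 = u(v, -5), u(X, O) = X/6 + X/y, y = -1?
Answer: -4153/2 ≈ -2076.5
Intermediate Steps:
u(X, O) = -5*X/6 (u(X, O) = X/6 + X/(-1) = X*(1/6) + X*(-1) = X/6 - X = -5*X/6)
N(C) = 0 (N(C) = 0*(2*C) = 0)
R(v) = 3/(-6 - 5*v/6)
M = -1/2 (M = 18/(-36 - 5*0) = 18/(-36 + 0) = 18/(-36) = 18*(-1/36) = -1/2 ≈ -0.50000)
(M - 1830) - 246 = (-1/2 - 1830) - 246 = -3661/2 - 246 = -4153/2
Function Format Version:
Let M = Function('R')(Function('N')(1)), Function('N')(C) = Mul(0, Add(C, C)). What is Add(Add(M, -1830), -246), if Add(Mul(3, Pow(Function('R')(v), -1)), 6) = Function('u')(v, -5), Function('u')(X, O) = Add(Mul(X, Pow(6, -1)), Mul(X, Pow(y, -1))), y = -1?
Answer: Rational(-4153, 2) ≈ -2076.5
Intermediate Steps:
Function('u')(X, O) = Mul(Rational(-5, 6), X) (Function('u')(X, O) = Add(Mul(X, Pow(6, -1)), Mul(X, Pow(-1, -1))) = Add(Mul(X, Rational(1, 6)), Mul(X, -1)) = Add(Mul(Rational(1, 6), X), Mul(-1, X)) = Mul(Rational(-5, 6), X))
Function('N')(C) = 0 (Function('N')(C) = Mul(0, Mul(2, C)) = 0)
Function('R')(v) = Mul(3, Pow(Add(-6, Mul(Rational(-5, 6), v)), -1))
M = Rational(-1, 2) (M = Mul(18, Pow(Add(-36, Mul(-5, 0)), -1)) = Mul(18, Pow(Add(-36, 0), -1)) = Mul(18, Pow(-36, -1)) = Mul(18, Rational(-1, 36)) = Rational(-1, 2) ≈ -0.50000)
Add(Add(M, -1830), -246) = Add(Add(Rational(-1, 2), -1830), -246) = Add(Rational(-3661, 2), -246) = Rational(-4153, 2)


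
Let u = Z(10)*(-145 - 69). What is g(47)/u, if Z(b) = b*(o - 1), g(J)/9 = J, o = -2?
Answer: 141/2140 ≈ 0.065888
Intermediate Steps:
g(J) = 9*J
Z(b) = -3*b (Z(b) = b*(-2 - 1) = b*(-3) = -3*b)
u = 6420 (u = (-3*10)*(-145 - 69) = -30*(-214) = 6420)
g(47)/u = (9*47)/6420 = 423*(1/6420) = 141/2140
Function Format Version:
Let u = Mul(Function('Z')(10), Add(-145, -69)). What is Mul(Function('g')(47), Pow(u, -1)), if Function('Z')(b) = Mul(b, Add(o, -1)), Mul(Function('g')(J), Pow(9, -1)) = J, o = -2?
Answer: Rational(141, 2140) ≈ 0.065888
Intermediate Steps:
Function('g')(J) = Mul(9, J)
Function('Z')(b) = Mul(-3, b) (Function('Z')(b) = Mul(b, Add(-2, -1)) = Mul(b, -3) = Mul(-3, b))
u = 6420 (u = Mul(Mul(-3, 10), Add(-145, -69)) = Mul(-30, -214) = 6420)
Mul(Function('g')(47), Pow(u, -1)) = Mul(Mul(9, 47), Pow(6420, -1)) = Mul(423, Rational(1, 6420)) = Rational(141, 2140)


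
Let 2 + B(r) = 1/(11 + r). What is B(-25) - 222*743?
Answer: -2309273/14 ≈ -1.6495e+5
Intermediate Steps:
B(r) = -2 + 1/(11 + r)
B(-25) - 222*743 = (-21 - 2*(-25))/(11 - 25) - 222*743 = (-21 + 50)/(-14) - 164946 = -1/14*29 - 164946 = -29/14 - 164946 = -2309273/14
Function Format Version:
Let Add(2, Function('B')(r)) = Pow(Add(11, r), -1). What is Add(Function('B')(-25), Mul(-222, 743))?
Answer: Rational(-2309273, 14) ≈ -1.6495e+5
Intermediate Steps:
Function('B')(r) = Add(-2, Pow(Add(11, r), -1))
Add(Function('B')(-25), Mul(-222, 743)) = Add(Mul(Pow(Add(11, -25), -1), Add(-21, Mul(-2, -25))), Mul(-222, 743)) = Add(Mul(Pow(-14, -1), Add(-21, 50)), -164946) = Add(Mul(Rational(-1, 14), 29), -164946) = Add(Rational(-29, 14), -164946) = Rational(-2309273, 14)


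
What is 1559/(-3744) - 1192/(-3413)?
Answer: -858019/12778272 ≈ -0.067147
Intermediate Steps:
1559/(-3744) - 1192/(-3413) = 1559*(-1/3744) - 1192*(-1/3413) = -1559/3744 + 1192/3413 = -858019/12778272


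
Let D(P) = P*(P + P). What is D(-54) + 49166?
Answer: 54998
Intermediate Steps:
D(P) = 2*P² (D(P) = P*(2*P) = 2*P²)
D(-54) + 49166 = 2*(-54)² + 49166 = 2*2916 + 49166 = 5832 + 49166 = 54998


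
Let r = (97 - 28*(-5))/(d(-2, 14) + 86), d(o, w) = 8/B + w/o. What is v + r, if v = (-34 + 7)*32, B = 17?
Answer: -1163235/1351 ≈ -861.02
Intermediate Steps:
d(o, w) = 8/17 + w/o
v = -864 (v = -27*32 = -864)
r = 4029/1351 (r = (97 - 28*(-5))/((8/17 + 14/(-2)) + 86) = (97 + 140)/((8/17 + 14*(-½)) + 86) = 237/((8/17 - 7) + 86) = 237/(-111/17 + 86) = 237/(1351/17) = 237*(17/1351) = 4029/1351 ≈ 2.9822)
v + r = -864 + 4029/1351 = -1163235/1351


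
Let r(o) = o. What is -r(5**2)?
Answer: -25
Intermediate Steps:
-r(5**2) = -1*5**2 = -1*25 = -25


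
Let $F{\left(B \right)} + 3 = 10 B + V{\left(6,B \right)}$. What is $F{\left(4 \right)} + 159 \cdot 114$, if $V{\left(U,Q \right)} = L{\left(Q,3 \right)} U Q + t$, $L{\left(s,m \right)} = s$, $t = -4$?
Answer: $18255$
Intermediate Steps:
$V{\left(U,Q \right)} = -4 + U Q^{2}$ ($V{\left(U,Q \right)} = Q U Q - 4 = U Q^{2} - 4 = -4 + U Q^{2}$)
$F{\left(B \right)} = -7 + 6 B^{2} + 10 B$ ($F{\left(B \right)} = -3 + \left(10 B + \left(-4 + 6 B^{2}\right)\right) = -3 + \left(-4 + 6 B^{2} + 10 B\right) = -7 + 6 B^{2} + 10 B$)
$F{\left(4 \right)} + 159 \cdot 114 = \left(-7 + 6 \cdot 4^{2} + 10 \cdot 4\right) + 159 \cdot 114 = \left(-7 + 6 \cdot 16 + 40\right) + 18126 = \left(-7 + 96 + 40\right) + 18126 = 129 + 18126 = 18255$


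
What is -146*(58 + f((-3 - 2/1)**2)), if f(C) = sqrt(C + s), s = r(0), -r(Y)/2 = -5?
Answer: -8468 - 146*sqrt(35) ≈ -9331.8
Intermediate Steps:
r(Y) = 10 (r(Y) = -2*(-5) = 10)
s = 10
f(C) = sqrt(10 + C) (f(C) = sqrt(C + 10) = sqrt(10 + C))
-146*(58 + f((-3 - 2/1)**2)) = -146*(58 + sqrt(10 + (-3 - 2/1)**2)) = -146*(58 + sqrt(10 + (-3 - 2*1)**2)) = -146*(58 + sqrt(10 + (-3 - 2)**2)) = -146*(58 + sqrt(10 + (-5)**2)) = -146*(58 + sqrt(10 + 25)) = -146*(58 + sqrt(35)) = -8468 - 146*sqrt(35)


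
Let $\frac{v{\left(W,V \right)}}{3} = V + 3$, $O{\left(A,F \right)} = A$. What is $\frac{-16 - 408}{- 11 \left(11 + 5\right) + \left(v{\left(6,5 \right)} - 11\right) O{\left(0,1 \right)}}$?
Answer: $\frac{53}{22} \approx 2.4091$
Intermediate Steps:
$v{\left(W,V \right)} = 9 + 3 V$ ($v{\left(W,V \right)} = 3 \left(V + 3\right) = 3 \left(3 + V\right) = 9 + 3 V$)
$\frac{-16 - 408}{- 11 \left(11 + 5\right) + \left(v{\left(6,5 \right)} - 11\right) O{\left(0,1 \right)}} = \frac{-16 - 408}{- 11 \left(11 + 5\right) + \left(\left(9 + 3 \cdot 5\right) - 11\right) 0} = - \frac{424}{\left(-11\right) 16 + \left(\left(9 + 15\right) - 11\right) 0} = - \frac{424}{-176 + \left(24 - 11\right) 0} = - \frac{424}{-176 + 13 \cdot 0} = - \frac{424}{-176 + 0} = - \frac{424}{-176} = \left(-424\right) \left(- \frac{1}{176}\right) = \frac{53}{22}$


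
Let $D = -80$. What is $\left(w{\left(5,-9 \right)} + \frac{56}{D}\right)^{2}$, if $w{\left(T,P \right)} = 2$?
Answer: $\frac{169}{100} \approx 1.69$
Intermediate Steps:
$\left(w{\left(5,-9 \right)} + \frac{56}{D}\right)^{2} = \left(2 + \frac{56}{-80}\right)^{2} = \left(2 + 56 \left(- \frac{1}{80}\right)\right)^{2} = \left(2 - \frac{7}{10}\right)^{2} = \left(\frac{13}{10}\right)^{2} = \frac{169}{100}$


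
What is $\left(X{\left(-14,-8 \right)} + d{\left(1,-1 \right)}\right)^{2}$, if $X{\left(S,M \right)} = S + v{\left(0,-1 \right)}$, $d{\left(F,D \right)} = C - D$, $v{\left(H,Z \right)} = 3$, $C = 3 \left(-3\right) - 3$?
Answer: $484$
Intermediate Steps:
$C = -12$ ($C = -9 - 3 = -12$)
$d{\left(F,D \right)} = -12 - D$
$X{\left(S,M \right)} = 3 + S$ ($X{\left(S,M \right)} = S + 3 = 3 + S$)
$\left(X{\left(-14,-8 \right)} + d{\left(1,-1 \right)}\right)^{2} = \left(\left(3 - 14\right) - 11\right)^{2} = \left(-11 + \left(-12 + 1\right)\right)^{2} = \left(-11 - 11\right)^{2} = \left(-22\right)^{2} = 484$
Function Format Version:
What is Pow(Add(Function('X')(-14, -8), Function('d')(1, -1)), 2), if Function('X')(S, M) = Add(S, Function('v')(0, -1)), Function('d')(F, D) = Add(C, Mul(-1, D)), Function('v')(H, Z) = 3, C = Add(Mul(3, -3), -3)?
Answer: 484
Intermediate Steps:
C = -12 (C = Add(-9, -3) = -12)
Function('d')(F, D) = Add(-12, Mul(-1, D))
Function('X')(S, M) = Add(3, S) (Function('X')(S, M) = Add(S, 3) = Add(3, S))
Pow(Add(Function('X')(-14, -8), Function('d')(1, -1)), 2) = Pow(Add(Add(3, -14), Add(-12, Mul(-1, -1))), 2) = Pow(Add(-11, Add(-12, 1)), 2) = Pow(Add(-11, -11), 2) = Pow(-22, 2) = 484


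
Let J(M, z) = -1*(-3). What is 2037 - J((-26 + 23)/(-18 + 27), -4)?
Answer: 2034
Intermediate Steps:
J(M, z) = 3
2037 - J((-26 + 23)/(-18 + 27), -4) = 2037 - 1*3 = 2037 - 3 = 2034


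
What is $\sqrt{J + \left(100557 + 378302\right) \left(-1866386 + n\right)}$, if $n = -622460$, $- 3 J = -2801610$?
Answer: $2 i \sqrt{297951343211} \approx 1.0917 \cdot 10^{6} i$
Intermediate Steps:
$J = 933870$ ($J = \left(- \frac{1}{3}\right) \left(-2801610\right) = 933870$)
$\sqrt{J + \left(100557 + 378302\right) \left(-1866386 + n\right)} = \sqrt{933870 + \left(100557 + 378302\right) \left(-1866386 - 622460\right)} = \sqrt{933870 + 478859 \left(-2488846\right)} = \sqrt{933870 - 1191806306714} = \sqrt{-1191805372844} = 2 i \sqrt{297951343211}$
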